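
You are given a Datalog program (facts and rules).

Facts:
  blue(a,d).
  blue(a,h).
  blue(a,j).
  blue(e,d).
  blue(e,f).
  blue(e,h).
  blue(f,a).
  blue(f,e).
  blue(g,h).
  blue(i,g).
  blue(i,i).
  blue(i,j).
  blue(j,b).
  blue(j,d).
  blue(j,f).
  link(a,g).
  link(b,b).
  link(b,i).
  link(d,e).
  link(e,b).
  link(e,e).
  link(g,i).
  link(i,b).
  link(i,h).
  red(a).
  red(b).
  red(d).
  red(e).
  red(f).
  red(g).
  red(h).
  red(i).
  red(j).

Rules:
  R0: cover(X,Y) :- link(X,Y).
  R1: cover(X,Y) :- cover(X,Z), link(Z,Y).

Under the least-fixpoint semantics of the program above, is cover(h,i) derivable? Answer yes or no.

round 1: derive cover(a,g) via R0 from link(a,g)
round 1: derive cover(b,b) via R0 from link(b,b)
round 1: derive cover(b,i) via R0 from link(b,i)
round 1: derive cover(d,e) via R0 from link(d,e)
round 1: derive cover(e,b) via R0 from link(e,b)
round 1: derive cover(e,e) via R0 from link(e,e)
round 1: derive cover(g,i) via R0 from link(g,i)
round 1: derive cover(i,b) via R0 from link(i,b)
round 1: derive cover(i,h) via R0 from link(i,h)
round 2: derive cover(a,i) via R1 from cover(a,g), link(g,i)
round 2: derive cover(b,h) via R1 from cover(b,i), link(i,h)
round 2: derive cover(d,b) via R1 from cover(d,e), link(e,b)
round 2: derive cover(e,i) via R1 from cover(e,b), link(b,i)
round 2: derive cover(g,b) via R1 from cover(g,i), link(i,b)
round 2: derive cover(g,h) via R1 from cover(g,i), link(i,h)
round 2: derive cover(i,i) via R1 from cover(i,b), link(b,i)
round 3: derive cover(a,b) via R1 from cover(a,i), link(i,b)
round 3: derive cover(a,h) via R1 from cover(a,i), link(i,h)
round 3: derive cover(d,i) via R1 from cover(d,b), link(b,i)
round 3: derive cover(e,h) via R1 from cover(e,i), link(i,h)
round 4: derive cover(d,h) via R1 from cover(d,i), link(i,h)

no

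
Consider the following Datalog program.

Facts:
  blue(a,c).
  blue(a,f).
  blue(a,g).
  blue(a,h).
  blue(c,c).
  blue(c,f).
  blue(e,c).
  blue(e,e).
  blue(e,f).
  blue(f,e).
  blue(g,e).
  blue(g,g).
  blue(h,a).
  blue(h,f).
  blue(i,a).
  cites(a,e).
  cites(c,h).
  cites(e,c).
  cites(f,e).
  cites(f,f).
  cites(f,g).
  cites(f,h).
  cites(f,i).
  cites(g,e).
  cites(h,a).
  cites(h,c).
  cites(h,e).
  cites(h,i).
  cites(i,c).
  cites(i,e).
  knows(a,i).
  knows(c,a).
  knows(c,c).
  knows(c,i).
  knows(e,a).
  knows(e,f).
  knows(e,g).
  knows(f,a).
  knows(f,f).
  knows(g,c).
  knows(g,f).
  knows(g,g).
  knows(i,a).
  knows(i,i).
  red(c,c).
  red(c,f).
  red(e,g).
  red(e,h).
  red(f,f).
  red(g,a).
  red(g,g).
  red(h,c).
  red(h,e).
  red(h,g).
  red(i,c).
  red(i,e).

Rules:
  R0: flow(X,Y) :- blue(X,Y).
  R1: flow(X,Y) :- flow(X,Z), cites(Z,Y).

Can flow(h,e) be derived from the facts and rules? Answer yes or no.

round 1: derive flow(a,c) via R0 from blue(a,c)
round 1: derive flow(a,f) via R0 from blue(a,f)
round 1: derive flow(a,g) via R0 from blue(a,g)
round 1: derive flow(a,h) via R0 from blue(a,h)
round 1: derive flow(c,c) via R0 from blue(c,c)
round 1: derive flow(c,f) via R0 from blue(c,f)
round 1: derive flow(e,c) via R0 from blue(e,c)
round 1: derive flow(e,e) via R0 from blue(e,e)
round 1: derive flow(e,f) via R0 from blue(e,f)
round 1: derive flow(f,e) via R0 from blue(f,e)
round 1: derive flow(g,e) via R0 from blue(g,e)
round 1: derive flow(g,g) via R0 from blue(g,g)
round 1: derive flow(h,a) via R0 from blue(h,a)
round 1: derive flow(h,f) via R0 from blue(h,f)
round 1: derive flow(i,a) via R0 from blue(i,a)
round 2: derive flow(a,a) via R1 from flow(a,h), cites(h,a)
round 2: derive flow(a,e) via R1 from flow(a,f), cites(f,e)
round 2: derive flow(a,i) via R1 from flow(a,f), cites(f,i)
round 2: derive flow(c,e) via R1 from flow(c,f), cites(f,e)
round 2: derive flow(c,g) via R1 from flow(c,f), cites(f,g)
round 2: derive flow(c,h) via R1 from flow(c,c), cites(c,h)
round 2: derive flow(c,i) via R1 from flow(c,f), cites(f,i)
round 2: derive flow(e,g) via R1 from flow(e,f), cites(f,g)
round 2: derive flow(e,h) via R1 from flow(e,c), cites(c,h)
round 2: derive flow(e,i) via R1 from flow(e,f), cites(f,i)
round 2: derive flow(f,c) via R1 from flow(f,e), cites(e,c)
round 2: derive flow(g,c) via R1 from flow(g,e), cites(e,c)
round 2: derive flow(h,e) via R1 from flow(h,a), cites(a,e)
round 2: derive flow(h,g) via R1 from flow(h,f), cites(f,g)
round 2: derive flow(h,h) via R1 from flow(h,f), cites(f,h)
round 2: derive flow(h,i) via R1 from flow(h,f), cites(f,i)
round 2: derive flow(i,e) via R1 from flow(i,a), cites(a,e)
round 3: derive flow(c,a) via R1 from flow(c,h), cites(h,a)
round 3: derive flow(e,a) via R1 from flow(e,h), cites(h,a)
round 3: derive flow(f,h) via R1 from flow(f,c), cites(c,h)
round 3: derive flow(g,h) via R1 from flow(g,c), cites(c,h)
round 3: derive flow(h,c) via R1 from flow(h,e), cites(e,c)
round 3: derive flow(i,c) via R1 from flow(i,e), cites(e,c)
round 4: derive flow(f,a) via R1 from flow(f,h), cites(h,a)
round 4: derive flow(f,i) via R1 from flow(f,h), cites(h,i)
round 4: derive flow(g,a) via R1 from flow(g,h), cites(h,a)
round 4: derive flow(g,i) via R1 from flow(g,h), cites(h,i)
round 4: derive flow(i,h) via R1 from flow(i,c), cites(c,h)
round 5: derive flow(i,i) via R1 from flow(i,h), cites(h,i)

yes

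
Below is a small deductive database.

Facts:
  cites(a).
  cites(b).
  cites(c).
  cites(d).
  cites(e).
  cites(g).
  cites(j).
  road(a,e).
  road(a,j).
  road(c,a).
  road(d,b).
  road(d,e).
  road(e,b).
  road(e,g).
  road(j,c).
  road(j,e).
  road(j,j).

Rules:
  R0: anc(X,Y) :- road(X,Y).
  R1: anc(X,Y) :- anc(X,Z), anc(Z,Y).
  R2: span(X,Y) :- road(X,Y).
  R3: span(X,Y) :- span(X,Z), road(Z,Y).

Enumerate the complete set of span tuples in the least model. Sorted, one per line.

span(a,a)
span(a,b)
span(a,c)
span(a,e)
span(a,g)
span(a,j)
span(c,a)
span(c,b)
span(c,c)
span(c,e)
span(c,g)
span(c,j)
span(d,b)
span(d,e)
span(d,g)
span(e,b)
span(e,g)
span(j,a)
span(j,b)
span(j,c)
span(j,e)
span(j,g)
span(j,j)

round 1: derive span(a,e) via R2 from road(a,e)
round 1: derive span(a,j) via R2 from road(a,j)
round 1: derive span(c,a) via R2 from road(c,a)
round 1: derive span(d,b) via R2 from road(d,b)
round 1: derive span(d,e) via R2 from road(d,e)
round 1: derive span(e,b) via R2 from road(e,b)
round 1: derive span(e,g) via R2 from road(e,g)
round 1: derive span(j,c) via R2 from road(j,c)
round 1: derive span(j,e) via R2 from road(j,e)
round 1: derive span(j,j) via R2 from road(j,j)
round 2: derive span(a,b) via R3 from span(a,e), road(e,b)
round 2: derive span(a,c) via R3 from span(a,j), road(j,c)
round 2: derive span(a,g) via R3 from span(a,e), road(e,g)
round 2: derive span(c,e) via R3 from span(c,a), road(a,e)
round 2: derive span(c,j) via R3 from span(c,a), road(a,j)
round 2: derive span(d,g) via R3 from span(d,e), road(e,g)
round 2: derive span(j,a) via R3 from span(j,c), road(c,a)
round 2: derive span(j,b) via R3 from span(j,e), road(e,b)
round 2: derive span(j,g) via R3 from span(j,e), road(e,g)
round 3: derive span(a,a) via R3 from span(a,c), road(c,a)
round 3: derive span(c,b) via R3 from span(c,e), road(e,b)
round 3: derive span(c,c) via R3 from span(c,j), road(j,c)
round 3: derive span(c,g) via R3 from span(c,e), road(e,g)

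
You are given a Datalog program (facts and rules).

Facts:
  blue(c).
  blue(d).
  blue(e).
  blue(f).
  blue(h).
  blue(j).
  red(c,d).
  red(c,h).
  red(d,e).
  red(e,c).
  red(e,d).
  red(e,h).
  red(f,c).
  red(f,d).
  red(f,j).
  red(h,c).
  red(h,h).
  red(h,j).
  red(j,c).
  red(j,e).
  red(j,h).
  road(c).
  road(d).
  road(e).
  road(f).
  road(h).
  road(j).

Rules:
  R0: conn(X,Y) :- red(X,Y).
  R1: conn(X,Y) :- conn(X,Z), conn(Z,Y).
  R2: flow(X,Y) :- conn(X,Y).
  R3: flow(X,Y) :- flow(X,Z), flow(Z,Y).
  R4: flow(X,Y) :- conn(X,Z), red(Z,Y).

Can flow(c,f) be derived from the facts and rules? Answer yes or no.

round 1: derive conn(c,d) via R0 from red(c,d)
round 1: derive conn(c,h) via R0 from red(c,h)
round 1: derive conn(d,e) via R0 from red(d,e)
round 1: derive conn(e,c) via R0 from red(e,c)
round 1: derive conn(e,d) via R0 from red(e,d)
round 1: derive conn(e,h) via R0 from red(e,h)
round 1: derive conn(f,c) via R0 from red(f,c)
round 1: derive conn(f,d) via R0 from red(f,d)
round 1: derive conn(f,j) via R0 from red(f,j)
round 1: derive conn(h,c) via R0 from red(h,c)
round 1: derive conn(h,h) via R0 from red(h,h)
round 1: derive conn(h,j) via R0 from red(h,j)
round 1: derive conn(j,c) via R0 from red(j,c)
round 1: derive conn(j,e) via R0 from red(j,e)
round 1: derive conn(j,h) via R0 from red(j,h)
round 2: derive conn(c,c) via R1 from conn(c,h), conn(h,c)
round 2: derive conn(c,e) via R1 from conn(c,d), conn(d,e)
round 2: derive conn(c,j) via R1 from conn(c,h), conn(h,j)
round 2: derive conn(d,c) via R1 from conn(d,e), conn(e,c)
round 2: derive conn(d,d) via R1 from conn(d,e), conn(e,d)
round 2: derive conn(d,h) via R1 from conn(d,e), conn(e,h)
round 2: derive conn(e,e) via R1 from conn(e,d), conn(d,e)
round 2: derive conn(e,j) via R1 from conn(e,h), conn(h,j)
round 2: derive conn(f,e) via R1 from conn(f,d), conn(d,e)
round 2: derive conn(f,h) via R1 from conn(f,c), conn(c,h)
round 2: derive conn(h,d) via R1 from conn(h,c), conn(c,d)
round 2: derive conn(h,e) via R1 from conn(h,j), conn(j,e)
round 2: derive conn(j,d) via R1 from conn(j,c), conn(c,d)
round 2: derive conn(j,j) via R1 from conn(j,h), conn(h,j)
round 2: derive flow(c,d) via R2 from conn(c,d)
round 2: derive flow(c,h) via R2 from conn(c,h)
round 2: derive flow(d,e) via R2 from conn(d,e)
round 2: derive flow(e,c) via R2 from conn(e,c)
round 2: derive flow(e,d) via R2 from conn(e,d)
round 2: derive flow(e,h) via R2 from conn(e,h)
round 2: derive flow(f,c) via R2 from conn(f,c)
round 2: derive flow(f,d) via R2 from conn(f,d)
round 2: derive flow(f,j) via R2 from conn(f,j)
round 2: derive flow(h,c) via R2 from conn(h,c)
round 2: derive flow(h,h) via R2 from conn(h,h)
round 2: derive flow(h,j) via R2 from conn(h,j)
round 2: derive flow(j,c) via R2 from conn(j,c)
round 2: derive flow(j,e) via R2 from conn(j,e)
round 2: derive flow(j,h) via R2 from conn(j,h)
round 2: derive flow(c,c) via R4 from conn(c,h), red(h,c)
round 2: derive flow(c,e) via R4 from conn(c,d), red(d,e)
round 2: derive flow(c,j) via R4 from conn(c,h), red(h,j)
round 2: derive flow(d,c) via R4 from conn(d,e), red(e,c)
round 2: derive flow(d,d) via R4 from conn(d,e), red(e,d)
round 2: derive flow(d,h) via R4 from conn(d,e), red(e,h)
round 2: derive flow(e,e) via R4 from conn(e,d), red(d,e)
round 2: derive flow(e,j) via R4 from conn(e,h), red(h,j)
round 2: derive flow(f,e) via R4 from conn(f,d), red(d,e)
round 2: derive flow(f,h) via R4 from conn(f,c), red(c,h)
round 2: derive flow(h,d) via R4 from conn(h,c), red(c,d)
round 2: derive flow(h,e) via R4 from conn(h,j), red(j,e)
round 2: derive flow(j,d) via R4 from conn(j,c), red(c,d)
round 2: derive flow(j,j) via R4 from conn(j,h), red(h,j)
round 3: derive conn(d,j) via R1 from conn(d,c), conn(c,j)
round 3: derive flow(d,j) via R3 from flow(d,c), flow(c,j)

no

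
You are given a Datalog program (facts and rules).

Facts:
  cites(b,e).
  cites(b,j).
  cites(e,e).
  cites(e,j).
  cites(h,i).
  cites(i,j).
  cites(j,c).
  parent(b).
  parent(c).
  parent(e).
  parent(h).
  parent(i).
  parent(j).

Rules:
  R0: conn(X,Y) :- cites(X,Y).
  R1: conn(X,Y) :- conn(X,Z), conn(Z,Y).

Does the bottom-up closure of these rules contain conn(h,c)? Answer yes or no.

round 1: derive conn(b,e) via R0 from cites(b,e)
round 1: derive conn(b,j) via R0 from cites(b,j)
round 1: derive conn(e,e) via R0 from cites(e,e)
round 1: derive conn(e,j) via R0 from cites(e,j)
round 1: derive conn(h,i) via R0 from cites(h,i)
round 1: derive conn(i,j) via R0 from cites(i,j)
round 1: derive conn(j,c) via R0 from cites(j,c)
round 2: derive conn(b,c) via R1 from conn(b,j), conn(j,c)
round 2: derive conn(e,c) via R1 from conn(e,j), conn(j,c)
round 2: derive conn(h,j) via R1 from conn(h,i), conn(i,j)
round 2: derive conn(i,c) via R1 from conn(i,j), conn(j,c)
round 3: derive conn(h,c) via R1 from conn(h,i), conn(i,c)

yes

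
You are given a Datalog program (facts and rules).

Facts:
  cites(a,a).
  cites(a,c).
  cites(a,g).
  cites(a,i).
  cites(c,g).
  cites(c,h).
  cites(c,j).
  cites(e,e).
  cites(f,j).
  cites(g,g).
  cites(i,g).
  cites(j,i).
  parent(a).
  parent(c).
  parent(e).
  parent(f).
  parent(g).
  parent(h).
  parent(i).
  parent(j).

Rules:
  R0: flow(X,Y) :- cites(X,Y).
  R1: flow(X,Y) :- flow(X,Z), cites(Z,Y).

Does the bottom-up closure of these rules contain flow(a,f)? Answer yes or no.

no

round 1: derive flow(a,a) via R0 from cites(a,a)
round 1: derive flow(a,c) via R0 from cites(a,c)
round 1: derive flow(a,g) via R0 from cites(a,g)
round 1: derive flow(a,i) via R0 from cites(a,i)
round 1: derive flow(c,g) via R0 from cites(c,g)
round 1: derive flow(c,h) via R0 from cites(c,h)
round 1: derive flow(c,j) via R0 from cites(c,j)
round 1: derive flow(e,e) via R0 from cites(e,e)
round 1: derive flow(f,j) via R0 from cites(f,j)
round 1: derive flow(g,g) via R0 from cites(g,g)
round 1: derive flow(i,g) via R0 from cites(i,g)
round 1: derive flow(j,i) via R0 from cites(j,i)
round 2: derive flow(a,h) via R1 from flow(a,c), cites(c,h)
round 2: derive flow(a,j) via R1 from flow(a,c), cites(c,j)
round 2: derive flow(c,i) via R1 from flow(c,j), cites(j,i)
round 2: derive flow(f,i) via R1 from flow(f,j), cites(j,i)
round 2: derive flow(j,g) via R1 from flow(j,i), cites(i,g)
round 3: derive flow(f,g) via R1 from flow(f,i), cites(i,g)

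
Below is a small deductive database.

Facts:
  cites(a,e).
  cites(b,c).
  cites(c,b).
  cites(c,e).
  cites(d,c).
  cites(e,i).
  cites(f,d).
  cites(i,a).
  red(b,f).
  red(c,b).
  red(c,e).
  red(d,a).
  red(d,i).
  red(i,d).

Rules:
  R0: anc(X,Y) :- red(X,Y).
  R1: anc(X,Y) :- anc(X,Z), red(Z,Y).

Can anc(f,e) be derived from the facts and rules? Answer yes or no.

no

round 1: derive anc(b,f) via R0 from red(b,f)
round 1: derive anc(c,b) via R0 from red(c,b)
round 1: derive anc(c,e) via R0 from red(c,e)
round 1: derive anc(d,a) via R0 from red(d,a)
round 1: derive anc(d,i) via R0 from red(d,i)
round 1: derive anc(i,d) via R0 from red(i,d)
round 2: derive anc(c,f) via R1 from anc(c,b), red(b,f)
round 2: derive anc(d,d) via R1 from anc(d,i), red(i,d)
round 2: derive anc(i,a) via R1 from anc(i,d), red(d,a)
round 2: derive anc(i,i) via R1 from anc(i,d), red(d,i)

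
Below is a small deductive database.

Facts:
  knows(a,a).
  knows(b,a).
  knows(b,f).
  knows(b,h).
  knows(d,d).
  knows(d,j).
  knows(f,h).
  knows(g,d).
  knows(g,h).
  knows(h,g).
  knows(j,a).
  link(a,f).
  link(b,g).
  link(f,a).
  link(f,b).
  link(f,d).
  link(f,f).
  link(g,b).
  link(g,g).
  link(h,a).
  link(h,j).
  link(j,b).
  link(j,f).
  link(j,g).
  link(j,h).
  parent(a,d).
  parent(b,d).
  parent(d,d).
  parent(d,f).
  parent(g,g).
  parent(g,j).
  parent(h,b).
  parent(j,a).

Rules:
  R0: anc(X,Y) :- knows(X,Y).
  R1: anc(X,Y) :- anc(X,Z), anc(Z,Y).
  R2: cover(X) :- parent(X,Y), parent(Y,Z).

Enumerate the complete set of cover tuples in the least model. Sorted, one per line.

round 1: derive cover(a) via R2 from parent(a,d), parent(d,d)
round 1: derive cover(b) via R2 from parent(b,d), parent(d,d)
round 1: derive cover(d) via R2 from parent(d,d), parent(d,d)
round 1: derive cover(g) via R2 from parent(g,g), parent(g,g)
round 1: derive cover(h) via R2 from parent(h,b), parent(b,d)
round 1: derive cover(j) via R2 from parent(j,a), parent(a,d)

cover(a)
cover(b)
cover(d)
cover(g)
cover(h)
cover(j)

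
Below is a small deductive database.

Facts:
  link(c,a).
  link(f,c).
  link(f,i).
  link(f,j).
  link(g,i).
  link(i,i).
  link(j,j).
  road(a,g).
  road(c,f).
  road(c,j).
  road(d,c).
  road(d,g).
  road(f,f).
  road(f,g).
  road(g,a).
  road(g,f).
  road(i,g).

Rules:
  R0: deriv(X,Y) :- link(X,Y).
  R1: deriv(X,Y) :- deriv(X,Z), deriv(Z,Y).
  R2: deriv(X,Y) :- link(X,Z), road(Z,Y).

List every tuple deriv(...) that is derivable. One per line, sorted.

round 1: derive deriv(c,a) via R0 from link(c,a)
round 1: derive deriv(f,c) via R0 from link(f,c)
round 1: derive deriv(f,i) via R0 from link(f,i)
round 1: derive deriv(f,j) via R0 from link(f,j)
round 1: derive deriv(g,i) via R0 from link(g,i)
round 1: derive deriv(i,i) via R0 from link(i,i)
round 1: derive deriv(j,j) via R0 from link(j,j)
round 1: derive deriv(c,g) via R2 from link(c,a), road(a,g)
round 1: derive deriv(f,f) via R2 from link(f,c), road(c,f)
round 1: derive deriv(f,g) via R2 from link(f,i), road(i,g)
round 1: derive deriv(g,g) via R2 from link(g,i), road(i,g)
round 1: derive deriv(i,g) via R2 from link(i,i), road(i,g)
round 2: derive deriv(c,i) via R1 from deriv(c,g), deriv(g,i)
round 2: derive deriv(f,a) via R1 from deriv(f,c), deriv(c,a)

deriv(c,a)
deriv(c,g)
deriv(c,i)
deriv(f,a)
deriv(f,c)
deriv(f,f)
deriv(f,g)
deriv(f,i)
deriv(f,j)
deriv(g,g)
deriv(g,i)
deriv(i,g)
deriv(i,i)
deriv(j,j)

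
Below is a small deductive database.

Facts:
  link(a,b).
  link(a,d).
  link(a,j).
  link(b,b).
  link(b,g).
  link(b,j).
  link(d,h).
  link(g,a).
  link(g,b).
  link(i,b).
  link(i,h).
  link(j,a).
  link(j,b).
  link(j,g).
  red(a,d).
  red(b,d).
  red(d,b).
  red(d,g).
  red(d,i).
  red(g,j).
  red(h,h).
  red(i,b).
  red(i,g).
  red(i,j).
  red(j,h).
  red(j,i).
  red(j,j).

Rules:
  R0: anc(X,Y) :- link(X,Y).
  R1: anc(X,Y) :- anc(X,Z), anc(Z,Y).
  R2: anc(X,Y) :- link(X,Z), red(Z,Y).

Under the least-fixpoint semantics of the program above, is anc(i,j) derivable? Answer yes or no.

round 1: derive anc(a,b) via R0 from link(a,b)
round 1: derive anc(a,d) via R0 from link(a,d)
round 1: derive anc(a,j) via R0 from link(a,j)
round 1: derive anc(b,b) via R0 from link(b,b)
round 1: derive anc(b,g) via R0 from link(b,g)
round 1: derive anc(b,j) via R0 from link(b,j)
round 1: derive anc(d,h) via R0 from link(d,h)
round 1: derive anc(g,a) via R0 from link(g,a)
round 1: derive anc(g,b) via R0 from link(g,b)
round 1: derive anc(i,b) via R0 from link(i,b)
round 1: derive anc(i,h) via R0 from link(i,h)
round 1: derive anc(j,a) via R0 from link(j,a)
round 1: derive anc(j,b) via R0 from link(j,b)
round 1: derive anc(j,g) via R0 from link(j,g)
round 1: derive anc(a,g) via R2 from link(a,d), red(d,g)
round 1: derive anc(a,h) via R2 from link(a,j), red(j,h)
round 1: derive anc(a,i) via R2 from link(a,d), red(d,i)
round 1: derive anc(b,d) via R2 from link(b,b), red(b,d)
round 1: derive anc(b,h) via R2 from link(b,j), red(j,h)
round 1: derive anc(b,i) via R2 from link(b,j), red(j,i)
round 1: derive anc(g,d) via R2 from link(g,a), red(a,d)
round 1: derive anc(i,d) via R2 from link(i,b), red(b,d)
round 1: derive anc(j,d) via R2 from link(j,a), red(a,d)
round 1: derive anc(j,j) via R2 from link(j,g), red(g,j)
round 2: derive anc(a,a) via R1 from anc(a,g), anc(g,a)
round 2: derive anc(b,a) via R1 from anc(b,g), anc(g,a)
round 2: derive anc(g,g) via R1 from anc(g,a), anc(a,g)
round 2: derive anc(g,h) via R1 from anc(g,a), anc(a,h)
round 2: derive anc(g,i) via R1 from anc(g,a), anc(a,i)
round 2: derive anc(g,j) via R1 from anc(g,a), anc(a,j)
round 2: derive anc(i,g) via R1 from anc(i,b), anc(b,g)
round 2: derive anc(i,i) via R1 from anc(i,b), anc(b,i)
round 2: derive anc(i,j) via R1 from anc(i,b), anc(b,j)
round 2: derive anc(j,h) via R1 from anc(j,a), anc(a,h)
round 2: derive anc(j,i) via R1 from anc(j,a), anc(a,i)
round 3: derive anc(i,a) via R1 from anc(i,b), anc(b,a)

yes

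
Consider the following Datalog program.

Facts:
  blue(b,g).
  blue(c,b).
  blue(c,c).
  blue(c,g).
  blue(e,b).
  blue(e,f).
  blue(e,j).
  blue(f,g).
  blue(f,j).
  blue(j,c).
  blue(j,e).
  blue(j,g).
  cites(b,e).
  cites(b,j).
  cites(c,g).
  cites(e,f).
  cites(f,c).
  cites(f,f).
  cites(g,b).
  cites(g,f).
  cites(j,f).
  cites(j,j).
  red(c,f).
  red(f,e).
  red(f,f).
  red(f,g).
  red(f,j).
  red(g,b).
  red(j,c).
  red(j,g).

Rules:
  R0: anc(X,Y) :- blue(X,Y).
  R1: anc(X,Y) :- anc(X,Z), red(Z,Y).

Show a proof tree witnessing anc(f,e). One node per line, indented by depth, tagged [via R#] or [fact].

anc(f,e)  [via R1]
  anc(f,f)  [via R1]
    anc(f,c)  [via R1]
      anc(f,j)  [via R0]
        blue(f,j)  [fact]
      red(j,c)  [fact]
    red(c,f)  [fact]
  red(f,e)  [fact]

round 1: derive anc(b,g) via R0 from blue(b,g)
round 1: derive anc(c,b) via R0 from blue(c,b)
round 1: derive anc(c,c) via R0 from blue(c,c)
round 1: derive anc(c,g) via R0 from blue(c,g)
round 1: derive anc(e,b) via R0 from blue(e,b)
round 1: derive anc(e,f) via R0 from blue(e,f)
round 1: derive anc(e,j) via R0 from blue(e,j)
round 1: derive anc(f,g) via R0 from blue(f,g)
round 1: derive anc(f,j) via R0 from blue(f,j)
round 1: derive anc(j,c) via R0 from blue(j,c)
round 1: derive anc(j,e) via R0 from blue(j,e)
round 1: derive anc(j,g) via R0 from blue(j,g)
round 2: derive anc(b,b) via R1 from anc(b,g), red(g,b)
round 2: derive anc(c,f) via R1 from anc(c,c), red(c,f)
round 2: derive anc(e,c) via R1 from anc(e,j), red(j,c)
round 2: derive anc(e,e) via R1 from anc(e,f), red(f,e)
round 2: derive anc(e,g) via R1 from anc(e,f), red(f,g)
round 2: derive anc(f,b) via R1 from anc(f,g), red(g,b)
round 2: derive anc(f,c) via R1 from anc(f,j), red(j,c)
round 2: derive anc(j,b) via R1 from anc(j,g), red(g,b)
round 2: derive anc(j,f) via R1 from anc(j,c), red(c,f)
round 3: derive anc(c,e) via R1 from anc(c,f), red(f,e)
round 3: derive anc(c,j) via R1 from anc(c,f), red(f,j)
round 3: derive anc(f,f) via R1 from anc(f,c), red(c,f)
round 3: derive anc(j,j) via R1 from anc(j,f), red(f,j)
round 4: derive anc(f,e) via R1 from anc(f,f), red(f,e)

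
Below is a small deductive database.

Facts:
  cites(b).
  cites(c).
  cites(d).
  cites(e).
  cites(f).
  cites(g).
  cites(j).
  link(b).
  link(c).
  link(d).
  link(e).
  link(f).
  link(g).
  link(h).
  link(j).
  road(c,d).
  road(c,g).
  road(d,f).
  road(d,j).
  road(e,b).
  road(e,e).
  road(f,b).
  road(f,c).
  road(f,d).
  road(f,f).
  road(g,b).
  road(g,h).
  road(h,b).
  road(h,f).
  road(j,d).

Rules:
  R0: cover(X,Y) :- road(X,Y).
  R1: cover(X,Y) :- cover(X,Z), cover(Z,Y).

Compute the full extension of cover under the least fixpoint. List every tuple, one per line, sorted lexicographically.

cover(c,b)
cover(c,c)
cover(c,d)
cover(c,f)
cover(c,g)
cover(c,h)
cover(c,j)
cover(d,b)
cover(d,c)
cover(d,d)
cover(d,f)
cover(d,g)
cover(d,h)
cover(d,j)
cover(e,b)
cover(e,e)
cover(f,b)
cover(f,c)
cover(f,d)
cover(f,f)
cover(f,g)
cover(f,h)
cover(f,j)
cover(g,b)
cover(g,c)
cover(g,d)
cover(g,f)
cover(g,g)
cover(g,h)
cover(g,j)
cover(h,b)
cover(h,c)
cover(h,d)
cover(h,f)
cover(h,g)
cover(h,h)
cover(h,j)
cover(j,b)
cover(j,c)
cover(j,d)
cover(j,f)
cover(j,g)
cover(j,h)
cover(j,j)

round 1: derive cover(c,d) via R0 from road(c,d)
round 1: derive cover(c,g) via R0 from road(c,g)
round 1: derive cover(d,f) via R0 from road(d,f)
round 1: derive cover(d,j) via R0 from road(d,j)
round 1: derive cover(e,b) via R0 from road(e,b)
round 1: derive cover(e,e) via R0 from road(e,e)
round 1: derive cover(f,b) via R0 from road(f,b)
round 1: derive cover(f,c) via R0 from road(f,c)
round 1: derive cover(f,d) via R0 from road(f,d)
round 1: derive cover(f,f) via R0 from road(f,f)
round 1: derive cover(g,b) via R0 from road(g,b)
round 1: derive cover(g,h) via R0 from road(g,h)
round 1: derive cover(h,b) via R0 from road(h,b)
round 1: derive cover(h,f) via R0 from road(h,f)
round 1: derive cover(j,d) via R0 from road(j,d)
round 2: derive cover(c,b) via R1 from cover(c,g), cover(g,b)
round 2: derive cover(c,f) via R1 from cover(c,d), cover(d,f)
round 2: derive cover(c,h) via R1 from cover(c,g), cover(g,h)
round 2: derive cover(c,j) via R1 from cover(c,d), cover(d,j)
round 2: derive cover(d,b) via R1 from cover(d,f), cover(f,b)
round 2: derive cover(d,c) via R1 from cover(d,f), cover(f,c)
round 2: derive cover(d,d) via R1 from cover(d,f), cover(f,d)
round 2: derive cover(f,g) via R1 from cover(f,c), cover(c,g)
round 2: derive cover(f,j) via R1 from cover(f,d), cover(d,j)
round 2: derive cover(g,f) via R1 from cover(g,h), cover(h,f)
round 2: derive cover(h,c) via R1 from cover(h,f), cover(f,c)
round 2: derive cover(h,d) via R1 from cover(h,f), cover(f,d)
round 2: derive cover(j,f) via R1 from cover(j,d), cover(d,f)
round 2: derive cover(j,j) via R1 from cover(j,d), cover(d,j)
round 3: derive cover(c,c) via R1 from cover(c,d), cover(d,c)
round 3: derive cover(d,g) via R1 from cover(d,c), cover(c,g)
round 3: derive cover(d,h) via R1 from cover(d,c), cover(c,h)
round 3: derive cover(f,h) via R1 from cover(f,c), cover(c,h)
round 3: derive cover(g,c) via R1 from cover(g,f), cover(f,c)
round 3: derive cover(g,d) via R1 from cover(g,f), cover(f,d)
round 3: derive cover(g,g) via R1 from cover(g,f), cover(f,g)
round 3: derive cover(g,j) via R1 from cover(g,f), cover(f,j)
round 3: derive cover(h,g) via R1 from cover(h,c), cover(c,g)
round 3: derive cover(h,h) via R1 from cover(h,c), cover(c,h)
round 3: derive cover(h,j) via R1 from cover(h,c), cover(c,j)
round 3: derive cover(j,b) via R1 from cover(j,d), cover(d,b)
round 3: derive cover(j,c) via R1 from cover(j,d), cover(d,c)
round 3: derive cover(j,g) via R1 from cover(j,f), cover(f,g)
round 4: derive cover(j,h) via R1 from cover(j,c), cover(c,h)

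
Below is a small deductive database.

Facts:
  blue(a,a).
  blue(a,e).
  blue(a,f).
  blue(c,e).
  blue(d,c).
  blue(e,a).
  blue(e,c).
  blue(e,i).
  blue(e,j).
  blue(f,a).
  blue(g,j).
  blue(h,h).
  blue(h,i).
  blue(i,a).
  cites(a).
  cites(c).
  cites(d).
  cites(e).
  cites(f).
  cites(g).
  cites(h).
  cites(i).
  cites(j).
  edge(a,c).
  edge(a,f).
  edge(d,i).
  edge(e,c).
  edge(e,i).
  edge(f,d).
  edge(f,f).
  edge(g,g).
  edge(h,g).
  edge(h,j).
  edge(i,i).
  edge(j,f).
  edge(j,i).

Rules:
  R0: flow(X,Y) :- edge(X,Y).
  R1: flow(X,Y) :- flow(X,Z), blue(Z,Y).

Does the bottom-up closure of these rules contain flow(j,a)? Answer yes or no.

round 1: derive flow(a,c) via R0 from edge(a,c)
round 1: derive flow(a,f) via R0 from edge(a,f)
round 1: derive flow(d,i) via R0 from edge(d,i)
round 1: derive flow(e,c) via R0 from edge(e,c)
round 1: derive flow(e,i) via R0 from edge(e,i)
round 1: derive flow(f,d) via R0 from edge(f,d)
round 1: derive flow(f,f) via R0 from edge(f,f)
round 1: derive flow(g,g) via R0 from edge(g,g)
round 1: derive flow(h,g) via R0 from edge(h,g)
round 1: derive flow(h,j) via R0 from edge(h,j)
round 1: derive flow(i,i) via R0 from edge(i,i)
round 1: derive flow(j,f) via R0 from edge(j,f)
round 1: derive flow(j,i) via R0 from edge(j,i)
round 2: derive flow(a,a) via R1 from flow(a,f), blue(f,a)
round 2: derive flow(a,e) via R1 from flow(a,c), blue(c,e)
round 2: derive flow(d,a) via R1 from flow(d,i), blue(i,a)
round 2: derive flow(e,a) via R1 from flow(e,i), blue(i,a)
round 2: derive flow(e,e) via R1 from flow(e,c), blue(c,e)
round 2: derive flow(f,a) via R1 from flow(f,f), blue(f,a)
round 2: derive flow(f,c) via R1 from flow(f,d), blue(d,c)
round 2: derive flow(g,j) via R1 from flow(g,g), blue(g,j)
round 2: derive flow(i,a) via R1 from flow(i,i), blue(i,a)
round 2: derive flow(j,a) via R1 from flow(j,f), blue(f,a)
round 3: derive flow(a,i) via R1 from flow(a,e), blue(e,i)
round 3: derive flow(a,j) via R1 from flow(a,e), blue(e,j)
round 3: derive flow(d,e) via R1 from flow(d,a), blue(a,e)
round 3: derive flow(d,f) via R1 from flow(d,a), blue(a,f)
round 3: derive flow(e,f) via R1 from flow(e,a), blue(a,f)
round 3: derive flow(e,j) via R1 from flow(e,e), blue(e,j)
round 3: derive flow(f,e) via R1 from flow(f,a), blue(a,e)
round 3: derive flow(i,e) via R1 from flow(i,a), blue(a,e)
round 3: derive flow(i,f) via R1 from flow(i,a), blue(a,f)
round 3: derive flow(j,e) via R1 from flow(j,a), blue(a,e)
round 4: derive flow(d,c) via R1 from flow(d,e), blue(e,c)
round 4: derive flow(d,j) via R1 from flow(d,e), blue(e,j)
round 4: derive flow(f,i) via R1 from flow(f,e), blue(e,i)
round 4: derive flow(f,j) via R1 from flow(f,e), blue(e,j)
round 4: derive flow(i,c) via R1 from flow(i,e), blue(e,c)
round 4: derive flow(i,j) via R1 from flow(i,e), blue(e,j)
round 4: derive flow(j,c) via R1 from flow(j,e), blue(e,c)
round 4: derive flow(j,j) via R1 from flow(j,e), blue(e,j)

yes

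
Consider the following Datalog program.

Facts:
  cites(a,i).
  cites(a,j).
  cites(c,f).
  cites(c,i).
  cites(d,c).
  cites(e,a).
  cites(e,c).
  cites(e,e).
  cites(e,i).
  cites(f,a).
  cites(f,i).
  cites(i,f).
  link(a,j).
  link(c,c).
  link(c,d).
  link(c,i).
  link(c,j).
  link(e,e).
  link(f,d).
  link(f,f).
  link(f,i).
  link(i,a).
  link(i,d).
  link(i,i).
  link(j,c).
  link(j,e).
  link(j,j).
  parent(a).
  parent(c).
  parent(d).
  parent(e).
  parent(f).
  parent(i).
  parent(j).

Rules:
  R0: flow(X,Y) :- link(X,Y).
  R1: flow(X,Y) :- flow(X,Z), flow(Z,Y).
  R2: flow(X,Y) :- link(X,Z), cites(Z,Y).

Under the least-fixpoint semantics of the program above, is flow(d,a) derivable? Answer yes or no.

no

round 1: derive flow(a,j) via R0 from link(a,j)
round 1: derive flow(c,c) via R0 from link(c,c)
round 1: derive flow(c,d) via R0 from link(c,d)
round 1: derive flow(c,i) via R0 from link(c,i)
round 1: derive flow(c,j) via R0 from link(c,j)
round 1: derive flow(e,e) via R0 from link(e,e)
round 1: derive flow(f,d) via R0 from link(f,d)
round 1: derive flow(f,f) via R0 from link(f,f)
round 1: derive flow(f,i) via R0 from link(f,i)
round 1: derive flow(i,a) via R0 from link(i,a)
round 1: derive flow(i,d) via R0 from link(i,d)
round 1: derive flow(i,i) via R0 from link(i,i)
round 1: derive flow(j,c) via R0 from link(j,c)
round 1: derive flow(j,e) via R0 from link(j,e)
round 1: derive flow(j,j) via R0 from link(j,j)
round 1: derive flow(c,f) via R2 from link(c,c), cites(c,f)
round 1: derive flow(e,a) via R2 from link(e,e), cites(e,a)
round 1: derive flow(e,c) via R2 from link(e,e), cites(e,c)
round 1: derive flow(e,i) via R2 from link(e,e), cites(e,i)
round 1: derive flow(f,a) via R2 from link(f,f), cites(f,a)
round 1: derive flow(f,c) via R2 from link(f,d), cites(d,c)
round 1: derive flow(i,c) via R2 from link(i,d), cites(d,c)
round 1: derive flow(i,f) via R2 from link(i,i), cites(i,f)
round 1: derive flow(i,j) via R2 from link(i,a), cites(a,j)
round 1: derive flow(j,a) via R2 from link(j,e), cites(e,a)
round 1: derive flow(j,f) via R2 from link(j,c), cites(c,f)
round 1: derive flow(j,i) via R2 from link(j,c), cites(c,i)
round 2: derive flow(a,a) via R1 from flow(a,j), flow(j,a)
round 2: derive flow(a,c) via R1 from flow(a,j), flow(j,c)
round 2: derive flow(a,e) via R1 from flow(a,j), flow(j,e)
round 2: derive flow(a,f) via R1 from flow(a,j), flow(j,f)
round 2: derive flow(a,i) via R1 from flow(a,j), flow(j,i)
round 2: derive flow(c,a) via R1 from flow(c,f), flow(f,a)
round 2: derive flow(c,e) via R1 from flow(c,j), flow(j,e)
round 2: derive flow(e,d) via R1 from flow(e,c), flow(c,d)
round 2: derive flow(e,f) via R1 from flow(e,c), flow(c,f)
round 2: derive flow(e,j) via R1 from flow(e,a), flow(a,j)
round 2: derive flow(f,j) via R1 from flow(f,a), flow(a,j)
round 2: derive flow(i,e) via R1 from flow(i,j), flow(j,e)
round 2: derive flow(j,d) via R1 from flow(j,c), flow(c,d)
round 3: derive flow(a,d) via R1 from flow(a,c), flow(c,d)
round 3: derive flow(f,e) via R1 from flow(f,a), flow(a,e)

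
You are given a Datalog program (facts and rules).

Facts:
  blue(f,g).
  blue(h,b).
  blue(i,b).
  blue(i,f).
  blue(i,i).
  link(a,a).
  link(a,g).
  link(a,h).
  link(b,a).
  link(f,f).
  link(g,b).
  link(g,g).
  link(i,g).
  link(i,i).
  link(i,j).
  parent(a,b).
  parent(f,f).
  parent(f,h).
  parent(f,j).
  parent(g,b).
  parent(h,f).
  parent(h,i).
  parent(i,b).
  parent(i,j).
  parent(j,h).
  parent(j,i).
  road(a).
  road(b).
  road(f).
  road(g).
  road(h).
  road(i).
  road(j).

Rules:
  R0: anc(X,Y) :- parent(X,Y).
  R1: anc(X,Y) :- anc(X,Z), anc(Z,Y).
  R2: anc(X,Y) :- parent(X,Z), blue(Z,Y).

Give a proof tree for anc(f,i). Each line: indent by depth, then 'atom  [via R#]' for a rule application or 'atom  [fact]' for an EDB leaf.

anc(f,i)  [via R1]
  anc(f,h)  [via R0]
    parent(f,h)  [fact]
  anc(h,i)  [via R0]
    parent(h,i)  [fact]

round 1: derive anc(a,b) via R0 from parent(a,b)
round 1: derive anc(f,f) via R0 from parent(f,f)
round 1: derive anc(f,h) via R0 from parent(f,h)
round 1: derive anc(f,j) via R0 from parent(f,j)
round 1: derive anc(g,b) via R0 from parent(g,b)
round 1: derive anc(h,f) via R0 from parent(h,f)
round 1: derive anc(h,i) via R0 from parent(h,i)
round 1: derive anc(i,b) via R0 from parent(i,b)
round 1: derive anc(i,j) via R0 from parent(i,j)
round 1: derive anc(j,h) via R0 from parent(j,h)
round 1: derive anc(j,i) via R0 from parent(j,i)
round 1: derive anc(f,b) via R2 from parent(f,h), blue(h,b)
round 1: derive anc(f,g) via R2 from parent(f,f), blue(f,g)
round 1: derive anc(h,b) via R2 from parent(h,i), blue(i,b)
round 1: derive anc(h,g) via R2 from parent(h,f), blue(f,g)
round 1: derive anc(j,b) via R2 from parent(j,h), blue(h,b)
round 1: derive anc(j,f) via R2 from parent(j,i), blue(i,f)
round 2: derive anc(f,i) via R1 from anc(f,h), anc(h,i)
round 2: derive anc(h,h) via R1 from anc(h,f), anc(f,h)
round 2: derive anc(h,j) via R1 from anc(h,f), anc(f,j)
round 2: derive anc(i,f) via R1 from anc(i,j), anc(j,f)
round 2: derive anc(i,h) via R1 from anc(i,j), anc(j,h)
round 2: derive anc(i,i) via R1 from anc(i,j), anc(j,i)
round 2: derive anc(j,g) via R1 from anc(j,f), anc(f,g)
round 2: derive anc(j,j) via R1 from anc(j,f), anc(f,j)
round 3: derive anc(i,g) via R1 from anc(i,f), anc(f,g)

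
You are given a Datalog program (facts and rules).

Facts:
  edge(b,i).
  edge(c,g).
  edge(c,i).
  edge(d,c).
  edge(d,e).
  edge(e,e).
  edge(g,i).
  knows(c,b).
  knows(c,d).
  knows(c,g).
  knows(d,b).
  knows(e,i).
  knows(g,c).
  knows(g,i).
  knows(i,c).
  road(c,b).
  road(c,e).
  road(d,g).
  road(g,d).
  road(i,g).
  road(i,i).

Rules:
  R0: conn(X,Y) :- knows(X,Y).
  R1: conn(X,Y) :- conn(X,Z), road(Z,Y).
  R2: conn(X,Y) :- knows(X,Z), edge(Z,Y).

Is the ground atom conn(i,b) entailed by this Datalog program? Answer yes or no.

yes

round 1: derive conn(c,b) via R0 from knows(c,b)
round 1: derive conn(c,d) via R0 from knows(c,d)
round 1: derive conn(c,g) via R0 from knows(c,g)
round 1: derive conn(d,b) via R0 from knows(d,b)
round 1: derive conn(e,i) via R0 from knows(e,i)
round 1: derive conn(g,c) via R0 from knows(g,c)
round 1: derive conn(g,i) via R0 from knows(g,i)
round 1: derive conn(i,c) via R0 from knows(i,c)
round 1: derive conn(c,c) via R2 from knows(c,d), edge(d,c)
round 1: derive conn(c,e) via R2 from knows(c,d), edge(d,e)
round 1: derive conn(c,i) via R2 from knows(c,b), edge(b,i)
round 1: derive conn(d,i) via R2 from knows(d,b), edge(b,i)
round 1: derive conn(g,g) via R2 from knows(g,c), edge(c,g)
round 1: derive conn(i,g) via R2 from knows(i,c), edge(c,g)
round 1: derive conn(i,i) via R2 from knows(i,c), edge(c,i)
round 2: derive conn(d,g) via R1 from conn(d,i), road(i,g)
round 2: derive conn(e,g) via R1 from conn(e,i), road(i,g)
round 2: derive conn(g,b) via R1 from conn(g,c), road(c,b)
round 2: derive conn(g,d) via R1 from conn(g,g), road(g,d)
round 2: derive conn(g,e) via R1 from conn(g,c), road(c,e)
round 2: derive conn(i,b) via R1 from conn(i,c), road(c,b)
round 2: derive conn(i,d) via R1 from conn(i,g), road(g,d)
round 2: derive conn(i,e) via R1 from conn(i,c), road(c,e)
round 3: derive conn(d,d) via R1 from conn(d,g), road(g,d)
round 3: derive conn(e,d) via R1 from conn(e,g), road(g,d)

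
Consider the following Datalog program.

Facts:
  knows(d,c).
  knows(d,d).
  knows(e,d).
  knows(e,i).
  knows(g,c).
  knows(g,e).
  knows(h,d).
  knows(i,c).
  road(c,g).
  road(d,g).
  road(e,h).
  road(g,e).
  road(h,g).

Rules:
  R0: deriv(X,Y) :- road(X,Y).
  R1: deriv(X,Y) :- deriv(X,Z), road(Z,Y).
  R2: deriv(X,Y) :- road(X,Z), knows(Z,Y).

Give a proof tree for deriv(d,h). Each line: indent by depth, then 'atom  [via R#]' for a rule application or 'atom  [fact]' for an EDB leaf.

deriv(d,h)  [via R1]
  deriv(d,e)  [via R2]
    road(d,g)  [fact]
    knows(g,e)  [fact]
  road(e,h)  [fact]

round 1: derive deriv(c,g) via R0 from road(c,g)
round 1: derive deriv(d,g) via R0 from road(d,g)
round 1: derive deriv(e,h) via R0 from road(e,h)
round 1: derive deriv(g,e) via R0 from road(g,e)
round 1: derive deriv(h,g) via R0 from road(h,g)
round 1: derive deriv(c,c) via R2 from road(c,g), knows(g,c)
round 1: derive deriv(c,e) via R2 from road(c,g), knows(g,e)
round 1: derive deriv(d,c) via R2 from road(d,g), knows(g,c)
round 1: derive deriv(d,e) via R2 from road(d,g), knows(g,e)
round 1: derive deriv(e,d) via R2 from road(e,h), knows(h,d)
round 1: derive deriv(g,d) via R2 from road(g,e), knows(e,d)
round 1: derive deriv(g,i) via R2 from road(g,e), knows(e,i)
round 1: derive deriv(h,c) via R2 from road(h,g), knows(g,c)
round 1: derive deriv(h,e) via R2 from road(h,g), knows(g,e)
round 2: derive deriv(c,h) via R1 from deriv(c,e), road(e,h)
round 2: derive deriv(d,h) via R1 from deriv(d,e), road(e,h)
round 2: derive deriv(e,g) via R1 from deriv(e,d), road(d,g)
round 2: derive deriv(g,g) via R1 from deriv(g,d), road(d,g)
round 2: derive deriv(g,h) via R1 from deriv(g,e), road(e,h)
round 2: derive deriv(h,h) via R1 from deriv(h,e), road(e,h)
round 3: derive deriv(e,e) via R1 from deriv(e,g), road(g,e)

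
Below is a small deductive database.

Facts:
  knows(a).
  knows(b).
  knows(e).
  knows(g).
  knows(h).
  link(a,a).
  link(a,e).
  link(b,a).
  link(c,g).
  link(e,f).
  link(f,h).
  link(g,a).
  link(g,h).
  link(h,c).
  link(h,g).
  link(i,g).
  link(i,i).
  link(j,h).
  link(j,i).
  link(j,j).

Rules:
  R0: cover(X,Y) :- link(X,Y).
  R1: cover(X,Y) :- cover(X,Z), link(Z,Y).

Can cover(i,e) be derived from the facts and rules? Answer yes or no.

round 1: derive cover(a,a) via R0 from link(a,a)
round 1: derive cover(a,e) via R0 from link(a,e)
round 1: derive cover(b,a) via R0 from link(b,a)
round 1: derive cover(c,g) via R0 from link(c,g)
round 1: derive cover(e,f) via R0 from link(e,f)
round 1: derive cover(f,h) via R0 from link(f,h)
round 1: derive cover(g,a) via R0 from link(g,a)
round 1: derive cover(g,h) via R0 from link(g,h)
round 1: derive cover(h,c) via R0 from link(h,c)
round 1: derive cover(h,g) via R0 from link(h,g)
round 1: derive cover(i,g) via R0 from link(i,g)
round 1: derive cover(i,i) via R0 from link(i,i)
round 1: derive cover(j,h) via R0 from link(j,h)
round 1: derive cover(j,i) via R0 from link(j,i)
round 1: derive cover(j,j) via R0 from link(j,j)
round 2: derive cover(a,f) via R1 from cover(a,e), link(e,f)
round 2: derive cover(b,e) via R1 from cover(b,a), link(a,e)
round 2: derive cover(c,a) via R1 from cover(c,g), link(g,a)
round 2: derive cover(c,h) via R1 from cover(c,g), link(g,h)
round 2: derive cover(e,h) via R1 from cover(e,f), link(f,h)
round 2: derive cover(f,c) via R1 from cover(f,h), link(h,c)
round 2: derive cover(f,g) via R1 from cover(f,h), link(h,g)
round 2: derive cover(g,c) via R1 from cover(g,h), link(h,c)
round 2: derive cover(g,e) via R1 from cover(g,a), link(a,e)
round 2: derive cover(g,g) via R1 from cover(g,h), link(h,g)
round 2: derive cover(h,a) via R1 from cover(h,g), link(g,a)
round 2: derive cover(h,h) via R1 from cover(h,g), link(g,h)
round 2: derive cover(i,a) via R1 from cover(i,g), link(g,a)
round 2: derive cover(i,h) via R1 from cover(i,g), link(g,h)
round 2: derive cover(j,c) via R1 from cover(j,h), link(h,c)
round 2: derive cover(j,g) via R1 from cover(j,h), link(h,g)
round 3: derive cover(a,h) via R1 from cover(a,f), link(f,h)
round 3: derive cover(b,f) via R1 from cover(b,e), link(e,f)
round 3: derive cover(c,c) via R1 from cover(c,h), link(h,c)
round 3: derive cover(c,e) via R1 from cover(c,a), link(a,e)
round 3: derive cover(e,c) via R1 from cover(e,h), link(h,c)
round 3: derive cover(e,g) via R1 from cover(e,h), link(h,g)
round 3: derive cover(f,a) via R1 from cover(f,g), link(g,a)
round 3: derive cover(g,f) via R1 from cover(g,e), link(e,f)
round 3: derive cover(h,e) via R1 from cover(h,a), link(a,e)
round 3: derive cover(i,c) via R1 from cover(i,h), link(h,c)
round 3: derive cover(i,e) via R1 from cover(i,a), link(a,e)
round 3: derive cover(j,a) via R1 from cover(j,g), link(g,a)
round 4: derive cover(a,c) via R1 from cover(a,h), link(h,c)
round 4: derive cover(a,g) via R1 from cover(a,h), link(h,g)
round 4: derive cover(b,h) via R1 from cover(b,f), link(f,h)
round 4: derive cover(c,f) via R1 from cover(c,e), link(e,f)
round 4: derive cover(e,a) via R1 from cover(e,g), link(g,a)
round 4: derive cover(f,e) via R1 from cover(f,a), link(a,e)
round 4: derive cover(h,f) via R1 from cover(h,e), link(e,f)
round 4: derive cover(i,f) via R1 from cover(i,e), link(e,f)
round 4: derive cover(j,e) via R1 from cover(j,a), link(a,e)
round 5: derive cover(b,c) via R1 from cover(b,h), link(h,c)
round 5: derive cover(b,g) via R1 from cover(b,h), link(h,g)
round 5: derive cover(e,e) via R1 from cover(e,a), link(a,e)
round 5: derive cover(f,f) via R1 from cover(f,e), link(e,f)
round 5: derive cover(j,f) via R1 from cover(j,e), link(e,f)

yes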